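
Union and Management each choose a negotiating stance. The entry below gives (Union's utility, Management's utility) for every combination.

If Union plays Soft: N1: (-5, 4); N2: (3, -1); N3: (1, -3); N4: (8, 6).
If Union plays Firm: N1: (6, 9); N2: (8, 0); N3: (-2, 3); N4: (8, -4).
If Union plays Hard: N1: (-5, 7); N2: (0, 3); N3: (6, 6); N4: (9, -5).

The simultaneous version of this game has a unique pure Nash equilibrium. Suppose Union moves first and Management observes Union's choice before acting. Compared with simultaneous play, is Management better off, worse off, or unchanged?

Backward induction with Union moving first.
- Soft → Management plays N4 (best of 4, -1, -3, 6); Union gets 8.
- Firm → Management plays N1 (best of 9, 0, 3, -4); Union gets 6.
- Hard → Management plays N1 (best of 7, 3, 6, -5); Union gets -5.
Maximizing over 8, 6, -5, Union chooses Soft. Subgame-perfect outcome: (Soft, N4) with payoffs (8, 6).
Under simultaneous play:
Union's best replies: N1→Firm; N2→Firm; N3→Hard; N4→Hard.
Management's best replies: Soft→N4; Firm→N1; Hard→N1.
Only (Firm, N1) has each player best-responding; Nash payoffs (6, 9).
Management earns 6 sequentially versus 9 at the Nash outcome: worse off.

worse off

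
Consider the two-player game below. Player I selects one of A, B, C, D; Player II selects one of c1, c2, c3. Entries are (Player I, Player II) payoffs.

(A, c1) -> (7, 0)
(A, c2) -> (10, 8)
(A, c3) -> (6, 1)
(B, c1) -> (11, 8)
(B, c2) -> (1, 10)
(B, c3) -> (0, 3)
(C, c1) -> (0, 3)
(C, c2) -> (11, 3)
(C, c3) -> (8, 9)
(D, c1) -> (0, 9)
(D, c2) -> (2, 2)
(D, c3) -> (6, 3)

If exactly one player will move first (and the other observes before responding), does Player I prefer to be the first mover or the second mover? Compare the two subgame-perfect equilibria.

first

If Player I leads: Player II's best replies are A→c2, B→c2, C→c3, D→c1; Player I's induced payoffs 10, 1, 8, 0; outcome (A, c2), payoffs (10, 8).
If Player II leads: Player I's best replies are c1→B, c2→C, c3→C; Player II's induced payoffs 8, 3, 9; outcome (C, c3), payoffs (8, 9).
Player I gets 10 moving first and 8 moving second, so Player I prefers to move first.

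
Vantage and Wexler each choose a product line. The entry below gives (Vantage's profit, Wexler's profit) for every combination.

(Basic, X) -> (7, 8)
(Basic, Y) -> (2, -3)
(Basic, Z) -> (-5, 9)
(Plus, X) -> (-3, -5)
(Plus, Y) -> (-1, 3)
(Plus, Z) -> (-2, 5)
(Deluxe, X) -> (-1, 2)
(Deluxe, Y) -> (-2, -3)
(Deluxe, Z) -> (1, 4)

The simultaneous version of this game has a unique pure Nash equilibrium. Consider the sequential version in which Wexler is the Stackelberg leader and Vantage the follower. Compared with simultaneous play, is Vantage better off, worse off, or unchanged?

better off

Vantage best-responds to each possible Wexler move:
- X: BR = Basic, leader payoff 8.
- Y: BR = Basic, leader payoff -3.
- Z: BR = Deluxe, leader payoff 4.
Maximizing over 8, -3, 4, Wexler chooses X. Subgame-perfect outcome: (Basic, X) with payoffs (7, 8).
Under simultaneous play:
Vantage's best replies: X→Basic; Y→Basic; Z→Deluxe.
Wexler's best replies: Basic→Z; Plus→Z; Deluxe→Z.
The unique mutual best reply is (Deluxe, Z), giving (1, 4).
Vantage earns 7 sequentially versus 1 at the Nash outcome: better off.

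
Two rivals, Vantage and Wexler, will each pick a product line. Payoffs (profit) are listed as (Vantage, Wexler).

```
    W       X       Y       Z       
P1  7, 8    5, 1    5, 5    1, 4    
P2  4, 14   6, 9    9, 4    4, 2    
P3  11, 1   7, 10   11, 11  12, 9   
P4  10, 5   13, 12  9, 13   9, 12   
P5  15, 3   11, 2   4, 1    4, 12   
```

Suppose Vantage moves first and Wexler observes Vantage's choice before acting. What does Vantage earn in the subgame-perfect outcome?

Wexler best-responds to each possible Vantage move:
- P1 → Wexler plays W (best of 8, 1, 5, 4); Vantage gets 7.
- P2 → Wexler plays W (best of 14, 9, 4, 2); Vantage gets 4.
- P3 → Wexler plays Y (best of 1, 10, 11, 9); Vantage gets 11.
- P4 → Wexler plays Y (best of 5, 12, 13, 12); Vantage gets 9.
- P5 → Wexler plays Z (best of 3, 2, 1, 12); Vantage gets 4.
Among 7, 4, 11, 9, 4, the best is 11 at P3. Subgame-perfect outcome: (P3, Y) with payoffs (11, 11).

11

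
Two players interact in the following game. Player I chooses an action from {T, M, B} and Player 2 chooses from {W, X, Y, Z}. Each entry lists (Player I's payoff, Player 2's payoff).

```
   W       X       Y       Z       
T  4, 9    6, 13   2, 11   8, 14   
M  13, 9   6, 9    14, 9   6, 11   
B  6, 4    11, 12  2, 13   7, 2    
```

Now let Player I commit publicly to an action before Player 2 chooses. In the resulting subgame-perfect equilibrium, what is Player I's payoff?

8

Player 2 best-responds to each possible Player I move:
- T: Player 2 compares 9, 13, 11, 14 and picks Z; Player I would get 8.
- M: Player 2 compares 9, 9, 9, 11 and picks Z; Player I would get 6.
- B: Player 2 compares 4, 12, 13, 2 and picks Y; Player I would get 2.
Among 8, 6, 2, the best is 8 at T. Subgame-perfect outcome: (T, Z) with payoffs (8, 14).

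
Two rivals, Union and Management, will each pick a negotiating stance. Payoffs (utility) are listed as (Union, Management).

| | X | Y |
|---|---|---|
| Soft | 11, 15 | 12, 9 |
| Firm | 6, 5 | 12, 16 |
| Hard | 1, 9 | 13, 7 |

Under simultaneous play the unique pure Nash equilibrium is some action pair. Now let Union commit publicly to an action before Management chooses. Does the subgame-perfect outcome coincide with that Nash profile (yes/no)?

no

Work backward from Management's decision.
- Soft: Management compares 15, 9 and picks X; Union would get 11.
- Firm: Management compares 5, 16 and picks Y; Union would get 12.
- Hard: Management compares 9, 7 and picks X; Union would get 1.
Maximizing over 11, 12, 1, Union chooses Firm. Subgame-perfect outcome: (Firm, Y) with payoffs (12, 16).
Under simultaneous play:
Union's best replies: X→Soft; Y→Hard.
Management's best replies: Soft→X; Firm→Y; Hard→X.
Only (Soft, X) has each player best-responding; Nash payoffs (11, 15).
Sequential outcome (Firm, Y) differs from the Nash profile (Soft, X).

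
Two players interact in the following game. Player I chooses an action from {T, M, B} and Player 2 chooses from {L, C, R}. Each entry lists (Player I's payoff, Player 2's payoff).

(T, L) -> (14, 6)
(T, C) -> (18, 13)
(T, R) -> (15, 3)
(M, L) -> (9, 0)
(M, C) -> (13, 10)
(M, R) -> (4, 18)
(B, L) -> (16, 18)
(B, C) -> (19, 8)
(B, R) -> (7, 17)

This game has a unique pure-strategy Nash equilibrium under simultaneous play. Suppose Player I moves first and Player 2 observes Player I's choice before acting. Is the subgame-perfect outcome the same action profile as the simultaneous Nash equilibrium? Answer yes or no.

no

Solve by backward induction (Player I leads).
- T: BR = C, leader payoff 18.
- M: BR = R, leader payoff 4.
- B: BR = L, leader payoff 16.
Maximizing over 18, 4, 16, Player I chooses T. Subgame-perfect outcome: (T, C) with payoffs (18, 13).
Under simultaneous play:
Player I's best replies: L→B; C→B; R→T.
Player 2's best replies: T→C; M→R; B→L.
Only (B, L) has each player best-responding; Nash payoffs (16, 18).
Sequential outcome (T, C) differs from the Nash profile (B, L).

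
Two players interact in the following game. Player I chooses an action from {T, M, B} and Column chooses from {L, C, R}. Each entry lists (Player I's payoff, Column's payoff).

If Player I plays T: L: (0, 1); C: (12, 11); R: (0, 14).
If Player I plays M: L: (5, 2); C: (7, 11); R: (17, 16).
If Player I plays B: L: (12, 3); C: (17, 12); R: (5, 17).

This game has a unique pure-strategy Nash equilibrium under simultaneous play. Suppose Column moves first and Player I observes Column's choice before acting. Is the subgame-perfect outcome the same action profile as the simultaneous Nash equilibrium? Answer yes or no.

Work backward from Player I's decision.
- L: BR = B, leader payoff 3.
- C: BR = B, leader payoff 12.
- R: BR = M, leader payoff 16.
Maximizing over 3, 12, 16, Column chooses R. Subgame-perfect outcome: (M, R) with payoffs (17, 16).
Under simultaneous play:
Player I's best replies: L→B; C→B; R→M.
Column's best replies: T→R; M→R; B→R.
Only (M, R) has each player best-responding; Nash payoffs (17, 16).
Sequential outcome (M, R) coincides with the Nash profile (M, R).

yes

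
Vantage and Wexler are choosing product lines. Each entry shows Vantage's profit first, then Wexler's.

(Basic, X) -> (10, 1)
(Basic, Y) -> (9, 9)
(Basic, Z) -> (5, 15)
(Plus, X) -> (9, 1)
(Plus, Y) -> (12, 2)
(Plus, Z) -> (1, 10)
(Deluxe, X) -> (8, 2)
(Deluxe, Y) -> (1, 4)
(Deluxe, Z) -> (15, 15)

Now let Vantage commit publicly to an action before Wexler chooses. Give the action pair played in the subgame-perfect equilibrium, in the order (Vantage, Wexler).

(Deluxe, Z)

Solve by backward induction (Vantage leads).
- Basic: BR = Z, leader payoff 5.
- Plus: BR = Z, leader payoff 1.
- Deluxe: BR = Z, leader payoff 15.
Vantage's induced payoffs are 5, 1, 15, so Vantage commits to Deluxe. Subgame-perfect outcome: (Deluxe, Z) with payoffs (15, 15).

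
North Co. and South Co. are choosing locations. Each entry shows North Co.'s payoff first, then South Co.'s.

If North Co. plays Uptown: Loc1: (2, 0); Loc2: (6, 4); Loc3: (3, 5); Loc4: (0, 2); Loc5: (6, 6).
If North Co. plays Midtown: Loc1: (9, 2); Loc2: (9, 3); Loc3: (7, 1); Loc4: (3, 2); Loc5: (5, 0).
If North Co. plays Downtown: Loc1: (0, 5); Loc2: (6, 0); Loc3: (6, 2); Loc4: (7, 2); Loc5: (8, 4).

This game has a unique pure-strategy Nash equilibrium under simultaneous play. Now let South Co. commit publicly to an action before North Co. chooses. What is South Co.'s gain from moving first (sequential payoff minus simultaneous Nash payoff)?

Backward induction with South Co. moving first.
- Loc1: North Co. compares 2, 9, 0 and picks Midtown; South Co. would get 2.
- Loc2: North Co. compares 6, 9, 6 and picks Midtown; South Co. would get 3.
- Loc3: North Co. compares 3, 7, 6 and picks Midtown; South Co. would get 1.
- Loc4: North Co. compares 0, 3, 7 and picks Downtown; South Co. would get 2.
- Loc5: North Co. compares 6, 5, 8 and picks Downtown; South Co. would get 4.
Maximizing over 2, 3, 1, 2, 4, South Co. chooses Loc5. Subgame-perfect outcome: (Downtown, Loc5) with payoffs (8, 4).
For the simultaneous game, intersect best replies.
North Co.'s best replies: Loc1→Midtown; Loc2→Midtown; Loc3→Midtown; Loc4→Downtown; Loc5→Downtown.
South Co.'s best replies: Uptown→Loc5; Midtown→Loc2; Downtown→Loc1.
Only (Midtown, Loc2) has each player best-responding; Nash payoffs (9, 3).
South Co.'s commitment gain: 4 − 3 = 1.

1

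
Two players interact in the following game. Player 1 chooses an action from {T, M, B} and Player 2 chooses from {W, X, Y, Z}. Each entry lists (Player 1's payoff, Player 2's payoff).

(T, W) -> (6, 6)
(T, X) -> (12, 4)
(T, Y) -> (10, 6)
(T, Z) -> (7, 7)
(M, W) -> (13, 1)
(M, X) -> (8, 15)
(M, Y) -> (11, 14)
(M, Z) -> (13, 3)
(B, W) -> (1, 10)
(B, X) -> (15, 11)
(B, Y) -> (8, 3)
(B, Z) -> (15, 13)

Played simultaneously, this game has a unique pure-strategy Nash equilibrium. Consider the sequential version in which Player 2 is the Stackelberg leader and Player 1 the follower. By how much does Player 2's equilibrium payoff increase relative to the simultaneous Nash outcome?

1

Solve by backward induction (Player 2 leads).
- W: Player 1 compares 6, 13, 1 and picks M; Player 2 would get 1.
- X: Player 1 compares 12, 8, 15 and picks B; Player 2 would get 11.
- Y: Player 1 compares 10, 11, 8 and picks M; Player 2 would get 14.
- Z: Player 1 compares 7, 13, 15 and picks B; Player 2 would get 13.
Maximizing over 1, 11, 14, 13, Player 2 chooses Y. Subgame-perfect outcome: (M, Y) with payoffs (11, 14).
Now find the simultaneous Nash equilibrium.
Player 1's best replies: W→M; X→B; Y→M; Z→B.
Player 2's best replies: T→Z; M→X; B→Z.
The unique mutual best reply is (B, Z), giving (15, 13).
Player 2's commitment gain: 14 − 13 = 1.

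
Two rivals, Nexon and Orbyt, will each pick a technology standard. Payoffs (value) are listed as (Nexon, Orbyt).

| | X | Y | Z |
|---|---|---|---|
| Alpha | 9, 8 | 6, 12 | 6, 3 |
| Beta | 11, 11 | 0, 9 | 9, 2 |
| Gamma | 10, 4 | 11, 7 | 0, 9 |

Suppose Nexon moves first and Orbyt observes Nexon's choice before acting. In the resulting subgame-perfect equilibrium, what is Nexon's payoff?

11

Solve by backward induction (Nexon leads).
- Alpha: BR = Y, leader payoff 6.
- Beta: BR = X, leader payoff 11.
- Gamma: BR = Z, leader payoff 0.
Among 6, 11, 0, the best is 11 at Beta. Subgame-perfect outcome: (Beta, X) with payoffs (11, 11).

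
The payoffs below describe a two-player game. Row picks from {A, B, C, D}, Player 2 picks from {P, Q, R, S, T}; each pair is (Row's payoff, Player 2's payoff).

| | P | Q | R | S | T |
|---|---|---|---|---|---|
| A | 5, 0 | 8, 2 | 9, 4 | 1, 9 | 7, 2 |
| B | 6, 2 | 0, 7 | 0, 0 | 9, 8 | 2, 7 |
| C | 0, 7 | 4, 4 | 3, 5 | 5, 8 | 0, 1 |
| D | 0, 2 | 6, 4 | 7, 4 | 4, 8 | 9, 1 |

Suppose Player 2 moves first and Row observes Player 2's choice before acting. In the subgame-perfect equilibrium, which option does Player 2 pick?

S

Solve by backward induction (Player 2 leads).
- P: Row compares 5, 6, 0, 0 and picks B; Player 2 would get 2.
- Q: Row compares 8, 0, 4, 6 and picks A; Player 2 would get 2.
- R: Row compares 9, 0, 3, 7 and picks A; Player 2 would get 4.
- S: Row compares 1, 9, 5, 4 and picks B; Player 2 would get 8.
- T: Row compares 7, 2, 0, 9 and picks D; Player 2 would get 1.
Among 2, 2, 4, 8, 1, the best is 8 at S. Subgame-perfect outcome: (B, S) with payoffs (9, 8).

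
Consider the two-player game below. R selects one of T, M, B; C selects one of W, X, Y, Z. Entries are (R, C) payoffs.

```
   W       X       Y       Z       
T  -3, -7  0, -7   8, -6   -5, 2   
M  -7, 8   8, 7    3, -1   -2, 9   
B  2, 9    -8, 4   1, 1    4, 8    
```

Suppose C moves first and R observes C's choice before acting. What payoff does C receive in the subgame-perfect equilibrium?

9

R best-responds to each possible C move:
- W: R compares -3, -7, 2 and picks B; C would get 9.
- X: R compares 0, 8, -8 and picks M; C would get 7.
- Y: R compares 8, 3, 1 and picks T; C would get -6.
- Z: R compares -5, -2, 4 and picks B; C would get 8.
C's induced payoffs are 9, 7, -6, 8, so C commits to W. Subgame-perfect outcome: (B, W) with payoffs (2, 9).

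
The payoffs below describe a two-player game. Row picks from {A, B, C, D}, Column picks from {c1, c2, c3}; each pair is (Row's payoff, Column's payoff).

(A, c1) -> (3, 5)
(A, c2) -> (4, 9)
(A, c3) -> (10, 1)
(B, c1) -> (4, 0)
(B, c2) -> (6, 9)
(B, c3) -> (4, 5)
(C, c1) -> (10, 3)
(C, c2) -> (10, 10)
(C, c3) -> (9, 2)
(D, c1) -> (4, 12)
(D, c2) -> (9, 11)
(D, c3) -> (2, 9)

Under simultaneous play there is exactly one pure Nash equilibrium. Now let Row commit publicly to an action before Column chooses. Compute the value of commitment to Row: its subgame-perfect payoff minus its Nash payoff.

0

Backward induction with Row moving first.
- A: BR = c2, leader payoff 4.
- B: BR = c2, leader payoff 6.
- C: BR = c2, leader payoff 10.
- D: BR = c1, leader payoff 4.
Row's induced payoffs are 4, 6, 10, 4, so Row commits to C. Subgame-perfect outcome: (C, c2) with payoffs (10, 10).
For the simultaneous game, intersect best replies.
Row's best replies: c1→C; c2→C; c3→A.
Column's best replies: A→c2; B→c2; C→c2; D→c1.
Only (C, c2) has each player best-responding; Nash payoffs (10, 10).
Row's commitment gain: 10 − 10 = 0.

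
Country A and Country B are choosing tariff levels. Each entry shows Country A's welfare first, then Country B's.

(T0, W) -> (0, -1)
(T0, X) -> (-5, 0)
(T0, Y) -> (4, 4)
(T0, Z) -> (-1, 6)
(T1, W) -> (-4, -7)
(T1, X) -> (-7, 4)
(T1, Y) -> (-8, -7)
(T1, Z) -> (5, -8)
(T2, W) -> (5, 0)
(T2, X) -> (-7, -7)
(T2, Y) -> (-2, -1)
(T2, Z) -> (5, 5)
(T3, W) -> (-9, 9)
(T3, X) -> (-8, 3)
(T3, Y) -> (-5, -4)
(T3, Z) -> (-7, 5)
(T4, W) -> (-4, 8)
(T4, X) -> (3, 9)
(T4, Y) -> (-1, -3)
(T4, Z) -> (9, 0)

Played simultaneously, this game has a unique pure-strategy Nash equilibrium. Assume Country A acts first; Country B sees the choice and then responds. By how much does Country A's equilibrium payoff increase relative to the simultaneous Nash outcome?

Backward induction with Country A moving first.
- T0: BR = Z, leader payoff -1.
- T1: BR = X, leader payoff -7.
- T2: BR = Z, leader payoff 5.
- T3: BR = W, leader payoff -9.
- T4: BR = X, leader payoff 3.
Among -1, -7, 5, -9, 3, the best is 5 at T2. Subgame-perfect outcome: (T2, Z) with payoffs (5, 5).
For the simultaneous game, intersect best replies.
Country A's best replies: W→T2; X→T4; Y→T0; Z→T4.
Country B's best replies: T0→Z; T1→X; T2→Z; T3→W; T4→X.
Only (T4, X) has each player best-responding; Nash payoffs (3, 9).
Country A's commitment gain: 5 − 3 = 2.

2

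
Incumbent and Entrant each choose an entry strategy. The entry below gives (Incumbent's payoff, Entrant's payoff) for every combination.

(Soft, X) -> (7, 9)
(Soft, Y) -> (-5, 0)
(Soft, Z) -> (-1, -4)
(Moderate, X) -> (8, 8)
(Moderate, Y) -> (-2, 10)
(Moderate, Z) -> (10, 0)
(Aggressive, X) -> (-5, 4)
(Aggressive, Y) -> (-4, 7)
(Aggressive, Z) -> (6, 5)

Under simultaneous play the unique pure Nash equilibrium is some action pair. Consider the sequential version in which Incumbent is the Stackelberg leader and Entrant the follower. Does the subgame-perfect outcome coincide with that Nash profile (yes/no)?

Work backward from Entrant's decision.
- Soft: BR = X, leader payoff 7.
- Moderate: BR = Y, leader payoff -2.
- Aggressive: BR = Y, leader payoff -4.
Among 7, -2, -4, the best is 7 at Soft. Subgame-perfect outcome: (Soft, X) with payoffs (7, 9).
For the simultaneous game, intersect best replies.
Incumbent's best replies: X→Moderate; Y→Moderate; Z→Moderate.
Entrant's best replies: Soft→X; Moderate→Y; Aggressive→Y.
Only (Moderate, Y) has each player best-responding; Nash payoffs (-2, 10).
Sequential outcome (Soft, X) differs from the Nash profile (Moderate, Y).

no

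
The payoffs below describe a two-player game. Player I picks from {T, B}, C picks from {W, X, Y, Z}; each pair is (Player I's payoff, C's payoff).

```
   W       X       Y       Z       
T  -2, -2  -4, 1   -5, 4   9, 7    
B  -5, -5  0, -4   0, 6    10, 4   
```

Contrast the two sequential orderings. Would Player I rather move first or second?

first

If Player I leads: C's best replies are T→Z, B→Y; Player I's induced payoffs 9, 0; outcome (T, Z), payoffs (9, 7).
If C leads: Player I's best replies are W→T, X→B, Y→B, Z→B; C's induced payoffs -2, -4, 6, 4; outcome (B, Y), payoffs (0, 6).
Player I gets 9 moving first and 0 moving second, so Player I prefers to move first.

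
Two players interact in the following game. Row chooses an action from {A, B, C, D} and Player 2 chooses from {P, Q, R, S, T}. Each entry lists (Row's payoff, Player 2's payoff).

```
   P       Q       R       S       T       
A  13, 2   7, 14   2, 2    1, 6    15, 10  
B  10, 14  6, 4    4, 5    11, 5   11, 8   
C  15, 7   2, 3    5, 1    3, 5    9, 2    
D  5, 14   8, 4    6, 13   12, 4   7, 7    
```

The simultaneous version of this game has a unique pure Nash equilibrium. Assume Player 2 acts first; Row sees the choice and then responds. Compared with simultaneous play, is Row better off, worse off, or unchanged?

worse off

Work backward from Row's decision.
- P: BR = C, leader payoff 7.
- Q: BR = D, leader payoff 4.
- R: BR = D, leader payoff 13.
- S: BR = D, leader payoff 4.
- T: BR = A, leader payoff 10.
Maximizing over 7, 4, 13, 4, 10, Player 2 chooses R. Subgame-perfect outcome: (D, R) with payoffs (6, 13).
Now find the simultaneous Nash equilibrium.
Row's best replies: P→C; Q→D; R→D; S→D; T→A.
Player 2's best replies: A→Q; B→P; C→P; D→P.
Only (C, P) has each player best-responding; Nash payoffs (15, 7).
Row earns 6 sequentially versus 15 at the Nash outcome: worse off.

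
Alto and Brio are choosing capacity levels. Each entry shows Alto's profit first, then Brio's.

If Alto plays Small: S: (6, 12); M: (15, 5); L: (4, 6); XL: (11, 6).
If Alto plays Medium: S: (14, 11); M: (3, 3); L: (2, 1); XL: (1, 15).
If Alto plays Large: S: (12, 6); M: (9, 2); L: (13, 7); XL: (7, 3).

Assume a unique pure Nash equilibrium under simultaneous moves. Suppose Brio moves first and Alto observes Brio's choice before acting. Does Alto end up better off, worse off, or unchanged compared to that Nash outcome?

better off

Alto best-responds to each possible Brio move:
- S: BR = Medium, leader payoff 11.
- M: BR = Small, leader payoff 5.
- L: BR = Large, leader payoff 7.
- XL: BR = Small, leader payoff 6.
Maximizing over 11, 5, 7, 6, Brio chooses S. Subgame-perfect outcome: (Medium, S) with payoffs (14, 11).
Now find the simultaneous Nash equilibrium.
Alto's best replies: S→Medium; M→Small; L→Large; XL→Small.
Brio's best replies: Small→S; Medium→XL; Large→L.
The unique mutual best reply is (Large, L), giving (13, 7).
Alto earns 14 sequentially versus 13 at the Nash outcome: better off.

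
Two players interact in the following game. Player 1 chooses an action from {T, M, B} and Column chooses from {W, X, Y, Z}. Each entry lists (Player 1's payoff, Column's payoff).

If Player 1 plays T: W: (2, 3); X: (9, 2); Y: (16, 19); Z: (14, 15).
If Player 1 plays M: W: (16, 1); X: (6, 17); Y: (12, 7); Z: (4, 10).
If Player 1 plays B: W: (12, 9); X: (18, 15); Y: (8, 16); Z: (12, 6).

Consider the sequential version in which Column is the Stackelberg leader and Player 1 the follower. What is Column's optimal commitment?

Y

Backward induction with Column moving first.
- W → Player 1 plays M (best of 2, 16, 12); Column gets 1.
- X → Player 1 plays B (best of 9, 6, 18); Column gets 15.
- Y → Player 1 plays T (best of 16, 12, 8); Column gets 19.
- Z → Player 1 plays T (best of 14, 4, 12); Column gets 15.
Among 1, 15, 19, 15, the best is 19 at Y. Subgame-perfect outcome: (T, Y) with payoffs (16, 19).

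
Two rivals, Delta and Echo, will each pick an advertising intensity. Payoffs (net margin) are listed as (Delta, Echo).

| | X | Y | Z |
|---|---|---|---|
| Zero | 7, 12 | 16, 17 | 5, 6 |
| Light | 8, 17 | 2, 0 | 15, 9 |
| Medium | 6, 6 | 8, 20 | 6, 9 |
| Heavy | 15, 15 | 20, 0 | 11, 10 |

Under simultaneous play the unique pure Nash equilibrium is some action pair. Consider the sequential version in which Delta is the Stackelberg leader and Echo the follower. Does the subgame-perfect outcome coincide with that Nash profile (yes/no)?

no

Work backward from Echo's decision.
- Zero: Echo compares 12, 17, 6 and picks Y; Delta would get 16.
- Light: Echo compares 17, 0, 9 and picks X; Delta would get 8.
- Medium: Echo compares 6, 20, 9 and picks Y; Delta would get 8.
- Heavy: Echo compares 15, 0, 10 and picks X; Delta would get 15.
Maximizing over 16, 8, 8, 15, Delta chooses Zero. Subgame-perfect outcome: (Zero, Y) with payoffs (16, 17).
Under simultaneous play:
Delta's best replies: X→Heavy; Y→Heavy; Z→Light.
Echo's best replies: Zero→Y; Light→X; Medium→Y; Heavy→X.
The unique mutual best reply is (Heavy, X), giving (15, 15).
Sequential outcome (Zero, Y) differs from the Nash profile (Heavy, X).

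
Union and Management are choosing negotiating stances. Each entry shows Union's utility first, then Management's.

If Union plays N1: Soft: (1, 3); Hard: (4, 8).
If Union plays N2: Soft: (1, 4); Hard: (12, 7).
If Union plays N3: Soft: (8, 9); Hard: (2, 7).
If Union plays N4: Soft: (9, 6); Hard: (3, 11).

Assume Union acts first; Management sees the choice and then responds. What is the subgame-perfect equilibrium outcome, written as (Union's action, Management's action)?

(N2, Hard)

Work backward from Management's decision.
- N1: BR = Hard, leader payoff 4.
- N2: BR = Hard, leader payoff 12.
- N3: BR = Soft, leader payoff 8.
- N4: BR = Hard, leader payoff 3.
Maximizing over 4, 12, 8, 3, Union chooses N2. Subgame-perfect outcome: (N2, Hard) with payoffs (12, 7).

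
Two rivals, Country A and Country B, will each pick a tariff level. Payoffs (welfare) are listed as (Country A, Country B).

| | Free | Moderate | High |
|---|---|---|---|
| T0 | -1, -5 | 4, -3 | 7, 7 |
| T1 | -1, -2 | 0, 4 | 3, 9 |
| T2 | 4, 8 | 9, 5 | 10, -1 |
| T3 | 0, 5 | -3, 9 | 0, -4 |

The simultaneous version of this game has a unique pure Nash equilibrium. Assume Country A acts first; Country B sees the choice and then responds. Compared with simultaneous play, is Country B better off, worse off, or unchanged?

worse off

Work backward from Country B's decision.
- T0: BR = High, leader payoff 7.
- T1: BR = High, leader payoff 3.
- T2: BR = Free, leader payoff 4.
- T3: BR = Moderate, leader payoff -3.
Country A's induced payoffs are 7, 3, 4, -3, so Country A commits to T0. Subgame-perfect outcome: (T0, High) with payoffs (7, 7).
For the simultaneous game, intersect best replies.
Country A's best replies: Free→T2; Moderate→T2; High→T2.
Country B's best replies: T0→High; T1→High; T2→Free; T3→Moderate.
Only (T2, Free) has each player best-responding; Nash payoffs (4, 8).
Country B earns 7 sequentially versus 8 at the Nash outcome: worse off.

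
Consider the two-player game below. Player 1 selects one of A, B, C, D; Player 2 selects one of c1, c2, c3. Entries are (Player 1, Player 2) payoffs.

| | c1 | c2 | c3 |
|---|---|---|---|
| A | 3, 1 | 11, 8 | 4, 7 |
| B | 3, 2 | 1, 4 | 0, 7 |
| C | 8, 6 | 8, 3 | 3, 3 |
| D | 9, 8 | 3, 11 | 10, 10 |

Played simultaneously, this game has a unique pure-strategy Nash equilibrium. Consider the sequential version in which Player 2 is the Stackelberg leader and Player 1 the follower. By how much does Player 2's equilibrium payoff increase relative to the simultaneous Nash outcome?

Player 1 best-responds to each possible Player 2 move:
- c1: Player 1 compares 3, 3, 8, 9 and picks D; Player 2 would get 8.
- c2: Player 1 compares 11, 1, 8, 3 and picks A; Player 2 would get 8.
- c3: Player 1 compares 4, 0, 3, 10 and picks D; Player 2 would get 10.
Maximizing over 8, 8, 10, Player 2 chooses c3. Subgame-perfect outcome: (D, c3) with payoffs (10, 10).
Under simultaneous play:
Player 1's best replies: c1→D; c2→A; c3→D.
Player 2's best replies: A→c2; B→c3; C→c1; D→c2.
Only (A, c2) has each player best-responding; Nash payoffs (11, 8).
Player 2's commitment gain: 10 − 8 = 2.

2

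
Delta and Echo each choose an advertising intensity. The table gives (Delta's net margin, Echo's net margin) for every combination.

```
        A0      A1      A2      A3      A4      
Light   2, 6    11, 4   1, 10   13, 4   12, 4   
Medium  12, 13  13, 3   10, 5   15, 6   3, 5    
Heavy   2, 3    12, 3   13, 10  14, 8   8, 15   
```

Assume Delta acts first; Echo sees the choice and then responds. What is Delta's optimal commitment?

Echo best-responds to each possible Delta move:
- Light: Echo compares 6, 4, 10, 4, 4 and picks A2; Delta would get 1.
- Medium: Echo compares 13, 3, 5, 6, 5 and picks A0; Delta would get 12.
- Heavy: Echo compares 3, 3, 10, 8, 15 and picks A4; Delta would get 8.
Among 1, 12, 8, the best is 12 at Medium. Subgame-perfect outcome: (Medium, A0) with payoffs (12, 13).

Medium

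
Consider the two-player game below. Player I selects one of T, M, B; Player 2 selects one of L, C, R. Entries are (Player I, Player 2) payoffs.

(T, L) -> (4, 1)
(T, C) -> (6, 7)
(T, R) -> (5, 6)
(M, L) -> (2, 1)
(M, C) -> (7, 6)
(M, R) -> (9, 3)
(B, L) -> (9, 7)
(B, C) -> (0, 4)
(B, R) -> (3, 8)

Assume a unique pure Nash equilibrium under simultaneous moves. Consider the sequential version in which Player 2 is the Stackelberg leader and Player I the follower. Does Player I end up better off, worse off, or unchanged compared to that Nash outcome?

Work backward from Player I's decision.
- L → Player I plays B (best of 4, 2, 9); Player 2 gets 7.
- C → Player I plays M (best of 6, 7, 0); Player 2 gets 6.
- R → Player I plays M (best of 5, 9, 3); Player 2 gets 3.
Among 7, 6, 3, the best is 7 at L. Subgame-perfect outcome: (B, L) with payoffs (9, 7).
For the simultaneous game, intersect best replies.
Player I's best replies: L→B; C→M; R→M.
Player 2's best replies: T→C; M→C; B→R.
Only (M, C) has each player best-responding; Nash payoffs (7, 6).
Player I earns 9 sequentially versus 7 at the Nash outcome: better off.

better off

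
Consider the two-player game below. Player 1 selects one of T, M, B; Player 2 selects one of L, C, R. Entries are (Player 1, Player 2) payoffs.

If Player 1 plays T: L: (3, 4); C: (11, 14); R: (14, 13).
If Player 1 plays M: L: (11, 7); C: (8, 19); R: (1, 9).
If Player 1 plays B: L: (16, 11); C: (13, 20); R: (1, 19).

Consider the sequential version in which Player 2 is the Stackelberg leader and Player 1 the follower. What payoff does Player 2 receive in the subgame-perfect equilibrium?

Player 1 best-responds to each possible Player 2 move:
- L → Player 1 plays B (best of 3, 11, 16); Player 2 gets 11.
- C → Player 1 plays B (best of 11, 8, 13); Player 2 gets 20.
- R → Player 1 plays T (best of 14, 1, 1); Player 2 gets 13.
Among 11, 20, 13, the best is 20 at C. Subgame-perfect outcome: (B, C) with payoffs (13, 20).

20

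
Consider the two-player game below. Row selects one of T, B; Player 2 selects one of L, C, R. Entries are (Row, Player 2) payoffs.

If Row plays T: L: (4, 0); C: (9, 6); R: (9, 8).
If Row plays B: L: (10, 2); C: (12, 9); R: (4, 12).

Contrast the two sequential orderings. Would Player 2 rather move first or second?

first

If Row leads: Player 2's best replies are T→R, B→R; Row's induced payoffs 9, 4; outcome (T, R), payoffs (9, 8).
If Player 2 leads: Row's best replies are L→B, C→B, R→T; Player 2's induced payoffs 2, 9, 8; outcome (B, C), payoffs (12, 9).
Player 2 gets 9 moving first and 8 moving second, so Player 2 prefers to move first.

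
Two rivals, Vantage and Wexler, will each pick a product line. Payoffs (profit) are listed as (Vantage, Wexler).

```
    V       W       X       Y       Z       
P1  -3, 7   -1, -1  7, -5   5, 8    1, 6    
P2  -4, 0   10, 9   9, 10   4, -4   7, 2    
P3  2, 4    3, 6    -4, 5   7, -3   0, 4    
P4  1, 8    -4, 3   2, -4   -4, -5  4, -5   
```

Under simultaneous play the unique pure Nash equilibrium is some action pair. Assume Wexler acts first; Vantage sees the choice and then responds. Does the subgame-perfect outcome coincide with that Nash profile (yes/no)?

yes

Vantage best-responds to each possible Wexler move:
- V: Vantage compares -3, -4, 2, 1 and picks P3; Wexler would get 4.
- W: Vantage compares -1, 10, 3, -4 and picks P2; Wexler would get 9.
- X: Vantage compares 7, 9, -4, 2 and picks P2; Wexler would get 10.
- Y: Vantage compares 5, 4, 7, -4 and picks P3; Wexler would get -3.
- Z: Vantage compares 1, 7, 0, 4 and picks P2; Wexler would get 2.
Maximizing over 4, 9, 10, -3, 2, Wexler chooses X. Subgame-perfect outcome: (P2, X) with payoffs (9, 10).
Under simultaneous play:
Vantage's best replies: V→P3; W→P2; X→P2; Y→P3; Z→P2.
Wexler's best replies: P1→Y; P2→X; P3→W; P4→V.
The unique mutual best reply is (P2, X), giving (9, 10).
Sequential outcome (P2, X) coincides with the Nash profile (P2, X).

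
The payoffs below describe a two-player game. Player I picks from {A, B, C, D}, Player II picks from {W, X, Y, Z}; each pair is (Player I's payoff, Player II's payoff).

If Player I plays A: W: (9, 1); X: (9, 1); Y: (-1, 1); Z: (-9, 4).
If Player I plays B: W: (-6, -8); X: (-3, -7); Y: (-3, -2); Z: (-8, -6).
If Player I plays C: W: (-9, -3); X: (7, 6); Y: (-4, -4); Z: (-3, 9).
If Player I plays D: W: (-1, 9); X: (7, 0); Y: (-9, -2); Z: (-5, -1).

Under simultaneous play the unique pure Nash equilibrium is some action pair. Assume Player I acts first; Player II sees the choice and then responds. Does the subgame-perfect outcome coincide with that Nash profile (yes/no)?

no

Backward induction with Player I moving first.
- A: BR = Z, leader payoff -9.
- B: BR = Y, leader payoff -3.
- C: BR = Z, leader payoff -3.
- D: BR = W, leader payoff -1.
Maximizing over -9, -3, -3, -1, Player I chooses D. Subgame-perfect outcome: (D, W) with payoffs (-1, 9).
Now find the simultaneous Nash equilibrium.
Player I's best replies: W→A; X→A; Y→A; Z→C.
Player II's best replies: A→Z; B→Y; C→Z; D→W.
Only (C, Z) has each player best-responding; Nash payoffs (-3, 9).
Sequential outcome (D, W) differs from the Nash profile (C, Z).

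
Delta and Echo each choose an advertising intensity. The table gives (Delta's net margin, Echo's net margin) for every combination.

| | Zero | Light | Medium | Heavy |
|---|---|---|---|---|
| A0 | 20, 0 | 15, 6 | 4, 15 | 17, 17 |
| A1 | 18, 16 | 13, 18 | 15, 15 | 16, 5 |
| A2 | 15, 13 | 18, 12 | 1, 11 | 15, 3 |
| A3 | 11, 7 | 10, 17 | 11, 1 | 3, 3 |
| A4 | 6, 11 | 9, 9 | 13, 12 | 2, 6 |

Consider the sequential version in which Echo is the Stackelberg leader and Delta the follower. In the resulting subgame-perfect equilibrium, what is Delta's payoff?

Backward induction with Echo moving first.
- Zero → Delta plays A0 (best of 20, 18, 15, 11, 6); Echo gets 0.
- Light → Delta plays A2 (best of 15, 13, 18, 10, 9); Echo gets 12.
- Medium → Delta plays A1 (best of 4, 15, 1, 11, 13); Echo gets 15.
- Heavy → Delta plays A0 (best of 17, 16, 15, 3, 2); Echo gets 17.
Echo's induced payoffs are 0, 12, 15, 17, so Echo commits to Heavy. Subgame-perfect outcome: (A0, Heavy) with payoffs (17, 17).

17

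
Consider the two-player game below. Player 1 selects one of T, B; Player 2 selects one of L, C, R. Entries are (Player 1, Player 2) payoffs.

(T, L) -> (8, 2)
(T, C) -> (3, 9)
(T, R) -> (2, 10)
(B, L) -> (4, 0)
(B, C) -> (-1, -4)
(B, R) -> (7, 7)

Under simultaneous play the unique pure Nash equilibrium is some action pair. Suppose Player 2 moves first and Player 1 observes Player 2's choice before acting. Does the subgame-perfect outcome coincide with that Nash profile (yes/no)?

no

Backward induction with Player 2 moving first.
- L: BR = T, leader payoff 2.
- C: BR = T, leader payoff 9.
- R: BR = B, leader payoff 7.
Maximizing over 2, 9, 7, Player 2 chooses C. Subgame-perfect outcome: (T, C) with payoffs (3, 9).
For the simultaneous game, intersect best replies.
Player 1's best replies: L→T; C→T; R→B.
Player 2's best replies: T→R; B→R.
The unique mutual best reply is (B, R), giving (7, 7).
Sequential outcome (T, C) differs from the Nash profile (B, R).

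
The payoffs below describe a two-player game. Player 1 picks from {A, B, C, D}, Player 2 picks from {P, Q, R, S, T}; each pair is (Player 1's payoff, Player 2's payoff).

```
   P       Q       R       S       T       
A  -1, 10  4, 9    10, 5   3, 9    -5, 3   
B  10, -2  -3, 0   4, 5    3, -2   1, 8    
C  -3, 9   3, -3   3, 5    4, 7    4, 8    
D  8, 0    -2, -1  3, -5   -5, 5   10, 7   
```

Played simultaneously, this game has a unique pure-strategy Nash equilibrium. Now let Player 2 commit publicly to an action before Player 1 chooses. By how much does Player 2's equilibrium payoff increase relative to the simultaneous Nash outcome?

2

Solve by backward induction (Player 2 leads).
- P: BR = B, leader payoff -2.
- Q: BR = A, leader payoff 9.
- R: BR = A, leader payoff 5.
- S: BR = C, leader payoff 7.
- T: BR = D, leader payoff 7.
Among -2, 9, 5, 7, 7, the best is 9 at Q. Subgame-perfect outcome: (A, Q) with payoffs (4, 9).
Now find the simultaneous Nash equilibrium.
Player 1's best replies: P→B; Q→A; R→A; S→C; T→D.
Player 2's best replies: A→P; B→T; C→P; D→T.
The unique mutual best reply is (D, T), giving (10, 7).
Player 2's commitment gain: 9 − 7 = 2.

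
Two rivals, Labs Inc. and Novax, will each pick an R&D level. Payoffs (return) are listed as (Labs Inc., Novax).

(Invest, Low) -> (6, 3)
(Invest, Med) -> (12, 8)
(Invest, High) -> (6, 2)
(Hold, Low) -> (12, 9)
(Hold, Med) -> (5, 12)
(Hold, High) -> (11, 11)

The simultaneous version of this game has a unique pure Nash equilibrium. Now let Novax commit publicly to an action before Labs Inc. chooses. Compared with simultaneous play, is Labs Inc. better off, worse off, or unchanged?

worse off

Solve by backward induction (Novax leads).
- Low: BR = Hold, leader payoff 9.
- Med: BR = Invest, leader payoff 8.
- High: BR = Hold, leader payoff 11.
Novax's induced payoffs are 9, 8, 11, so Novax commits to High. Subgame-perfect outcome: (Hold, High) with payoffs (11, 11).
Under simultaneous play:
Labs Inc.'s best replies: Low→Hold; Med→Invest; High→Hold.
Novax's best replies: Invest→Med; Hold→Med.
Only (Invest, Med) has each player best-responding; Nash payoffs (12, 8).
Labs Inc. earns 11 sequentially versus 12 at the Nash outcome: worse off.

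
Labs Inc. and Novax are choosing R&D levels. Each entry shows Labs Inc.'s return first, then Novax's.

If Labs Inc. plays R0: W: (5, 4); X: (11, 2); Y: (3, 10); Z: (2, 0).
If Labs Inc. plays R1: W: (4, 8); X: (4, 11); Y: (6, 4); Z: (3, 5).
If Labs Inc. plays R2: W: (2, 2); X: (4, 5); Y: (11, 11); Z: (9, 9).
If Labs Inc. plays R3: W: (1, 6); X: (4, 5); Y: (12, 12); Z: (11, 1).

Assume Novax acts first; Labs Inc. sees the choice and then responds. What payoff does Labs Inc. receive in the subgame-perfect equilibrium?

Solve by backward induction (Novax leads).
- W: BR = R0, leader payoff 4.
- X: BR = R0, leader payoff 2.
- Y: BR = R3, leader payoff 12.
- Z: BR = R3, leader payoff 1.
Maximizing over 4, 2, 12, 1, Novax chooses Y. Subgame-perfect outcome: (R3, Y) with payoffs (12, 12).

12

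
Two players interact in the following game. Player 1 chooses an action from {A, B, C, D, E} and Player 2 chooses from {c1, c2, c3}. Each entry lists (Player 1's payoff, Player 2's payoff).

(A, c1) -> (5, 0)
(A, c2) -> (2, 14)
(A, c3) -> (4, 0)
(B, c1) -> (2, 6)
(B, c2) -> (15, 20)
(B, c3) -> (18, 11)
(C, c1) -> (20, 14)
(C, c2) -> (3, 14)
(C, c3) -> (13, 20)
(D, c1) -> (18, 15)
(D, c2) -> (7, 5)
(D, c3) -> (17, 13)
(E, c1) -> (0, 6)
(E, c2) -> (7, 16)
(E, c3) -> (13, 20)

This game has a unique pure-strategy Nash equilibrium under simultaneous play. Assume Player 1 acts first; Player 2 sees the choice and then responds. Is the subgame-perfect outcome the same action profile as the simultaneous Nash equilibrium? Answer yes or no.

Backward induction with Player 1 moving first.
- A: Player 2 compares 0, 14, 0 and picks c2; Player 1 would get 2.
- B: Player 2 compares 6, 20, 11 and picks c2; Player 1 would get 15.
- C: Player 2 compares 14, 14, 20 and picks c3; Player 1 would get 13.
- D: Player 2 compares 15, 5, 13 and picks c1; Player 1 would get 18.
- E: Player 2 compares 6, 16, 20 and picks c3; Player 1 would get 13.
Player 1's induced payoffs are 2, 15, 13, 18, 13, so Player 1 commits to D. Subgame-perfect outcome: (D, c1) with payoffs (18, 15).
Now find the simultaneous Nash equilibrium.
Player 1's best replies: c1→C; c2→B; c3→B.
Player 2's best replies: A→c2; B→c2; C→c3; D→c1; E→c3.
The unique mutual best reply is (B, c2), giving (15, 20).
Sequential outcome (D, c1) differs from the Nash profile (B, c2).

no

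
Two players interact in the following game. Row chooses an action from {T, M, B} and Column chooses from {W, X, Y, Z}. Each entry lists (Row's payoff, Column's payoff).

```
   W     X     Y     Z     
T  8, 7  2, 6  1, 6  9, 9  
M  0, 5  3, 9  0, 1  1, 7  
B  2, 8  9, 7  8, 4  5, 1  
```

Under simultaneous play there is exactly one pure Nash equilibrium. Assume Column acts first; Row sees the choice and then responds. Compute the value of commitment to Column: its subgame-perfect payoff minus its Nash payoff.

0

Row best-responds to each possible Column move:
- W: BR = T, leader payoff 7.
- X: BR = B, leader payoff 7.
- Y: BR = B, leader payoff 4.
- Z: BR = T, leader payoff 9.
Maximizing over 7, 7, 4, 9, Column chooses Z. Subgame-perfect outcome: (T, Z) with payoffs (9, 9).
Under simultaneous play:
Row's best replies: W→T; X→B; Y→B; Z→T.
Column's best replies: T→Z; M→X; B→W.
Only (T, Z) has each player best-responding; Nash payoffs (9, 9).
Column's commitment gain: 9 − 9 = 0.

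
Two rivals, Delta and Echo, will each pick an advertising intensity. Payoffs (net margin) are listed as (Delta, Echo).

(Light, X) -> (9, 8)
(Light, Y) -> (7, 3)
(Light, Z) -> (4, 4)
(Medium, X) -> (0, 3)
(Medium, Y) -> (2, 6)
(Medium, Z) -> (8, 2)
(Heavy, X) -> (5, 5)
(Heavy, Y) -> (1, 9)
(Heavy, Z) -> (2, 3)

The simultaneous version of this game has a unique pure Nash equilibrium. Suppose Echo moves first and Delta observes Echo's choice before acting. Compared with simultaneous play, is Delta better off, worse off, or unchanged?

Work backward from Delta's decision.
- X → Delta plays Light (best of 9, 0, 5); Echo gets 8.
- Y → Delta plays Light (best of 7, 2, 1); Echo gets 3.
- Z → Delta plays Medium (best of 4, 8, 2); Echo gets 2.
Echo's induced payoffs are 8, 3, 2, so Echo commits to X. Subgame-perfect outcome: (Light, X) with payoffs (9, 8).
Now find the simultaneous Nash equilibrium.
Delta's best replies: X→Light; Y→Light; Z→Medium.
Echo's best replies: Light→X; Medium→Y; Heavy→Y.
The unique mutual best reply is (Light, X), giving (9, 8).
Delta earns 9 sequentially versus 9 at the Nash outcome: unchanged.

unchanged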